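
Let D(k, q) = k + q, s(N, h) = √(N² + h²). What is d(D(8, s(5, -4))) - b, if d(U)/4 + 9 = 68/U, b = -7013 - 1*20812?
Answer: 641323/23 - 272*√41/23 ≈ 27808.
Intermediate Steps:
b = -27825 (b = -7013 - 20812 = -27825)
d(U) = -36 + 272/U (d(U) = -36 + 4*(68/U) = -36 + 272/U)
d(D(8, s(5, -4))) - b = (-36 + 272/(8 + √(5² + (-4)²))) - 1*(-27825) = (-36 + 272/(8 + √(25 + 16))) + 27825 = (-36 + 272/(8 + √41)) + 27825 = 27789 + 272/(8 + √41)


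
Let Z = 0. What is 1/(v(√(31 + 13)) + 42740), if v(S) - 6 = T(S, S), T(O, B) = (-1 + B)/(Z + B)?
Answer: 1880868/80401464395 + 2*√11/80401464395 ≈ 2.3394e-5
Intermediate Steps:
T(O, B) = (-1 + B)/B (T(O, B) = (-1 + B)/(0 + B) = (-1 + B)/B)
v(S) = 6 + (-1 + S)/S
1/(v(√(31 + 13)) + 42740) = 1/((7 - 1/(√(31 + 13))) + 42740) = 1/((7 - 1/(√44)) + 42740) = 1/((7 - 1/(2*√11)) + 42740) = 1/((7 - √11/22) + 42740) = 1/(42747 - √11/22)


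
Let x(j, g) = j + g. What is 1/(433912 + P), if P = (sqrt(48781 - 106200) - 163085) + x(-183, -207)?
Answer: 270437/73136228388 - I*sqrt(57419)/73136228388 ≈ 3.6977e-6 - 3.2764e-9*I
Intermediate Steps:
x(j, g) = g + j
P = -163475 + I*sqrt(57419) (P = (sqrt(48781 - 106200) - 163085) + (-207 - 183) = (sqrt(-57419) - 163085) - 390 = (I*sqrt(57419) - 163085) - 390 = (-163085 + I*sqrt(57419)) - 390 = -163475 + I*sqrt(57419) ≈ -1.6348e+5 + 239.62*I)
1/(433912 + P) = 1/(433912 + (-163475 + I*sqrt(57419))) = 1/(270437 + I*sqrt(57419))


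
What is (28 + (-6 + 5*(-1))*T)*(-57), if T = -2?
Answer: -2850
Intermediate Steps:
(28 + (-6 + 5*(-1))*T)*(-57) = (28 + (-6 + 5*(-1))*(-2))*(-57) = (28 + (-6 - 5)*(-2))*(-57) = (28 - 11*(-2))*(-57) = (28 + 22)*(-57) = 50*(-57) = -2850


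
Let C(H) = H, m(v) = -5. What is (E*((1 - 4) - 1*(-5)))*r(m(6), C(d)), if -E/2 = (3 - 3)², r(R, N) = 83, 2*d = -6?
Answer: 0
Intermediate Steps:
d = -3 (d = (½)*(-6) = -3)
E = 0 (E = -2*(3 - 3)² = -2*0² = -2*0 = 0)
(E*((1 - 4) - 1*(-5)))*r(m(6), C(d)) = (0*((1 - 4) - 1*(-5)))*83 = (0*(-3 + 5))*83 = (0*2)*83 = 0*83 = 0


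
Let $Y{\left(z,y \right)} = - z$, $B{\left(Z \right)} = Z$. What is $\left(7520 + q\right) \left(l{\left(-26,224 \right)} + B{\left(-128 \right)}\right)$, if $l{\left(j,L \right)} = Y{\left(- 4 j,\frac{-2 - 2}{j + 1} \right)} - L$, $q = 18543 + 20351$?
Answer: $-21164784$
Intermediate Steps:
$q = 38894$
$l{\left(j,L \right)} = - L + 4 j$ ($l{\left(j,L \right)} = - \left(-4\right) j - L = 4 j - L = - L + 4 j$)
$\left(7520 + q\right) \left(l{\left(-26,224 \right)} + B{\left(-128 \right)}\right) = \left(7520 + 38894\right) \left(\left(\left(-1\right) 224 + 4 \left(-26\right)\right) - 128\right) = 46414 \left(\left(-224 - 104\right) - 128\right) = 46414 \left(-328 - 128\right) = 46414 \left(-456\right) = -21164784$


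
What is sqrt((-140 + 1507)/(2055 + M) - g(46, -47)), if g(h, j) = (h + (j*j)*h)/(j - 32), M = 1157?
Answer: sqrt(20721056160981)/126874 ≈ 35.878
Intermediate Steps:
g(h, j) = (h + h*j**2)/(-32 + j) (g(h, j) = (h + j**2*h)/(-32 + j) = (h + h*j**2)/(-32 + j))
sqrt((-140 + 1507)/(2055 + M) - g(46, -47)) = sqrt((-140 + 1507)/(2055 + 1157) - 46*(1 + (-47)**2)/(-32 - 47)) = sqrt(1367/3212 - 46*(1 + 2209)/(-79)) = sqrt(1367*(1/3212) - 46*(-1)*2210/79) = sqrt(1367/3212 - 1*(-101660/79)) = sqrt(1367/3212 + 101660/79) = sqrt(326639913/253748) = sqrt(20721056160981)/126874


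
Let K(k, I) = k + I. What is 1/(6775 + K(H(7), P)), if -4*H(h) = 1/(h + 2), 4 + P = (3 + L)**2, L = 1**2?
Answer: 36/244331 ≈ 0.00014734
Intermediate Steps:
L = 1
P = 12 (P = -4 + (3 + 1)**2 = -4 + 4**2 = -4 + 16 = 12)
H(h) = -1/(4*(2 + h)) (H(h) = -1/(4*(h + 2)) = -1/(4*(2 + h)))
K(k, I) = I + k
1/(6775 + K(H(7), P)) = 1/(6775 + (12 - 1/(8 + 4*7))) = 1/(6775 + (12 - 1/(8 + 28))) = 1/(6775 + (12 - 1/36)) = 1/(6775 + 431/36) = 1/(244331/36) = 36/244331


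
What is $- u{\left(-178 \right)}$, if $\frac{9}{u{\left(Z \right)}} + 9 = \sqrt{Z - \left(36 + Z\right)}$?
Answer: $\frac{9}{13} + \frac{6 i}{13} \approx 0.69231 + 0.46154 i$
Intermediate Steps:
$u{\left(Z \right)} = \frac{-9 - 6 i}{13}$ ($u{\left(Z \right)} = \frac{9}{-9 + \sqrt{Z - \left(36 + Z\right)}} = \frac{9}{-9 + \sqrt{-36}} = \frac{9}{-9 + 6 i} = 9 \frac{-9 - 6 i}{117} = \frac{-9 - 6 i}{13}$)
$- u{\left(-178 \right)} = - (- \frac{9}{13} - \frac{6 i}{13}) = \frac{9}{13} + \frac{6 i}{13}$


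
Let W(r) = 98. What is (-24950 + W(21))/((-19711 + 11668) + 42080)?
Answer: -24852/34037 ≈ -0.73015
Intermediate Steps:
(-24950 + W(21))/((-19711 + 11668) + 42080) = (-24950 + 98)/((-19711 + 11668) + 42080) = -24852/(-8043 + 42080) = -24852/34037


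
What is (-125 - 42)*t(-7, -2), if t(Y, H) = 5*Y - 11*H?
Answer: 2171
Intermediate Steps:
t(Y, H) = -11*H + 5*Y
(-125 - 42)*t(-7, -2) = (-125 - 42)*(-11*(-2) + 5*(-7)) = -167*(22 - 35) = -167*(-13) = 2171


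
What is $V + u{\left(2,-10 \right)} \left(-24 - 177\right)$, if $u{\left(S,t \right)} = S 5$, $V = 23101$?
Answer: $21091$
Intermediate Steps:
$u{\left(S,t \right)} = 5 S$
$V + u{\left(2,-10 \right)} \left(-24 - 177\right) = 23101 + 5 \cdot 2 \left(-24 - 177\right) = 23101 + 10 \left(-201\right) = 23101 - 2010 = 21091$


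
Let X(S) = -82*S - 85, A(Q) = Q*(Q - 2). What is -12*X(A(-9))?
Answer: 98436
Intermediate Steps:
A(Q) = Q*(-2 + Q)
X(S) = -85 - 82*S
-12*X(A(-9)) = -12*(-85 - (-738)*(-2 - 9)) = -12*(-85 - (-738)*(-11)) = -12*(-85 - 82*99) = -12*(-85 - 8118) = -12*(-8203) = 98436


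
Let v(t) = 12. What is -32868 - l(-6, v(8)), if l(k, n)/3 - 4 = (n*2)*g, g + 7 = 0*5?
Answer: -32376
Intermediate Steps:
g = -7 (g = -7 + 0*5 = -7 + 0 = -7)
l(k, n) = 12 - 42*n (l(k, n) = 12 + 3*((n*2)*(-7)) = 12 + 3*((2*n)*(-7)) = 12 + 3*(-14*n) = 12 - 42*n)
-32868 - l(-6, v(8)) = -32868 - (12 - 42*12) = -32868 - (12 - 504) = -32868 - 1*(-492) = -32868 + 492 = -32376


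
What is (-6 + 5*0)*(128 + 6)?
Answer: -804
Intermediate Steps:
(-6 + 5*0)*(128 + 6) = (-6 + 0)*134 = -6*134 = -804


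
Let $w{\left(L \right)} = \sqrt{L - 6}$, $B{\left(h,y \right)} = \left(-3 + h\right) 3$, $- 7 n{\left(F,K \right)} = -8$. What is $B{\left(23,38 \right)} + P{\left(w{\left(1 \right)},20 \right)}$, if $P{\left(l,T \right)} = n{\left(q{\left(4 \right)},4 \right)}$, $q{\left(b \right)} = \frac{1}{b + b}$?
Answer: $\frac{428}{7} \approx 61.143$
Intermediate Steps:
$q{\left(b \right)} = \frac{1}{2 b}$
$n{\left(F,K \right)} = \frac{8}{7}$ ($n{\left(F,K \right)} = \left(- \frac{1}{7}\right) \left(-8\right) = \frac{8}{7}$)
$B{\left(h,y \right)} = -9 + 3 h$
$w{\left(L \right)} = \sqrt{-6 + L}$
$P{\left(l,T \right)} = \frac{8}{7}$
$B{\left(23,38 \right)} + P{\left(w{\left(1 \right)},20 \right)} = \left(-9 + 3 \cdot 23\right) + \frac{8}{7} = \left(-9 + 69\right) + \frac{8}{7} = 60 + \frac{8}{7} = \frac{428}{7}$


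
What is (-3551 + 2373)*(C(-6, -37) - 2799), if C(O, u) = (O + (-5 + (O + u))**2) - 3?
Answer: 593712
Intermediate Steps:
C(O, u) = -3 + O + (-5 + O + u)**2 (C(O, u) = (O + (-5 + O + u)**2) - 3 = -3 + O + (-5 + O + u)**2)
(-3551 + 2373)*(C(-6, -37) - 2799) = (-3551 + 2373)*((-3 - 6 + (-5 - 6 - 37)**2) - 2799) = -1178*((-3 - 6 + (-48)**2) - 2799) = -1178*((-3 - 6 + 2304) - 2799) = -1178*(2295 - 2799) = -1178*(-504) = 593712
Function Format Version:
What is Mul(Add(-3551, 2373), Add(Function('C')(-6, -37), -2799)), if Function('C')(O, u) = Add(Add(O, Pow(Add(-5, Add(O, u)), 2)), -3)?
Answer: 593712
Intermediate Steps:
Function('C')(O, u) = Add(-3, O, Pow(Add(-5, O, u), 2)) (Function('C')(O, u) = Add(Add(O, Pow(Add(-5, O, u), 2)), -3) = Add(-3, O, Pow(Add(-5, O, u), 2)))
Mul(Add(-3551, 2373), Add(Function('C')(-6, -37), -2799)) = Mul(Add(-3551, 2373), Add(Add(-3, -6, Pow(Add(-5, -6, -37), 2)), -2799)) = Mul(-1178, Add(Add(-3, -6, Pow(-48, 2)), -2799)) = Mul(-1178, Add(Add(-3, -6, 2304), -2799)) = Mul(-1178, Add(2295, -2799)) = Mul(-1178, -504) = 593712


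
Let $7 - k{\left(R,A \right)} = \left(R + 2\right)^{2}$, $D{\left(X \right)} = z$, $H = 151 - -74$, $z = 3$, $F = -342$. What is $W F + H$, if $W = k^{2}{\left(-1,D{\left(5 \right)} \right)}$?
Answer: $-12087$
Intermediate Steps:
$H = 225$ ($H = 151 + 74 = 225$)
$D{\left(X \right)} = 3$
$k{\left(R,A \right)} = 7 - \left(2 + R\right)^{2}$ ($k{\left(R,A \right)} = 7 - \left(R + 2\right)^{2} = 7 - \left(2 + R\right)^{2}$)
$W = 36$ ($W = \left(7 - \left(2 - 1\right)^{2}\right)^{2} = \left(7 - 1^{2}\right)^{2} = \left(7 - 1\right)^{2} = 6^{2} = 36$)
$W F + H = 36 \left(-342\right) + 225 = -12312 + 225 = -12087$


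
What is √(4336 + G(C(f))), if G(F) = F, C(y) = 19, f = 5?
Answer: √4355 ≈ 65.992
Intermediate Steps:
√(4336 + G(C(f))) = √(4336 + 19) = √4355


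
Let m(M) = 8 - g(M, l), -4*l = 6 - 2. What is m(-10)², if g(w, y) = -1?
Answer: 81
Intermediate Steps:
l = -1 (l = -(6 - 2)/4 = -¼*4 = -1)
m(M) = 9 (m(M) = 8 - 1*(-1) = 8 + 1 = 9)
m(-10)² = 9² = 81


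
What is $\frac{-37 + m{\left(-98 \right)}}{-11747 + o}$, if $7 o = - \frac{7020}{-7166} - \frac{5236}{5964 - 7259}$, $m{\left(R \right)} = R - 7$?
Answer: $\frac{658877870}{54502574361} \approx 0.012089$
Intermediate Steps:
$m{\left(R \right)} = -7 + R$
$o = \frac{3329434}{4639985}$ ($o = \frac{- \frac{7020}{-7166} - \frac{5236}{5964 - 7259}}{7} = \frac{\left(-7020\right) \left(- \frac{1}{7166}\right) - \frac{5236}{5964 - 7259}}{7} = \frac{\frac{3510}{3583} - \frac{5236}{-1295}}{7} = \frac{\frac{3510}{3583} - - \frac{748}{185}}{7} = \frac{\frac{3510}{3583} + \frac{748}{185}}{7} = \frac{1}{7} \cdot \frac{3329434}{662855} = \frac{3329434}{4639985} \approx 0.71755$)
$\frac{-37 + m{\left(-98 \right)}}{-11747 + o} = \frac{-37 - 105}{-11747 + \frac{3329434}{4639985}} = \frac{-37 - 105}{- \frac{54502574361}{4639985}} = \left(-142\right) \left(- \frac{4639985}{54502574361}\right) = \frac{658877870}{54502574361}$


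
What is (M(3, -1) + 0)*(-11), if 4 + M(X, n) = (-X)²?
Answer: -55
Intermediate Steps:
M(X, n) = -4 + X² (M(X, n) = -4 + (-X)² = -4 + X²)
(M(3, -1) + 0)*(-11) = ((-4 + 3²) + 0)*(-11) = ((-4 + 9) + 0)*(-11) = (5 + 0)*(-11) = 5*(-11) = -55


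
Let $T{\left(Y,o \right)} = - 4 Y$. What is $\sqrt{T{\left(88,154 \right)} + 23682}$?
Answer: $\sqrt{23330} \approx 152.74$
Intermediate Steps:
$\sqrt{T{\left(88,154 \right)} + 23682} = \sqrt{\left(-4\right) 88 + 23682} = \sqrt{-352 + 23682} = \sqrt{23330}$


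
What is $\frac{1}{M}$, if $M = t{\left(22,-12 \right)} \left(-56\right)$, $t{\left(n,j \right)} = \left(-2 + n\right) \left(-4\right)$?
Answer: $\frac{1}{4480} \approx 0.00022321$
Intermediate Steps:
$t{\left(n,j \right)} = 8 - 4 n$
$M = 4480$ ($M = \left(8 - 88\right) \left(-56\right) = \left(-80\right) \left(-56\right) = 4480$)
$\frac{1}{M} = \frac{1}{4480}$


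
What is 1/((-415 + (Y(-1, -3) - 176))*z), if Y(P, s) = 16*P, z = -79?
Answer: 1/47953 ≈ 2.0854e-5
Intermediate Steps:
1/((-415 + (Y(-1, -3) - 176))*z) = 1/((-415 + (16*(-1) - 176))*(-79)) = 1/((-415 + (-16 - 176))*(-79)) = 1/((-415 - 192)*(-79)) = 1/(-607*(-79)) = 1/47953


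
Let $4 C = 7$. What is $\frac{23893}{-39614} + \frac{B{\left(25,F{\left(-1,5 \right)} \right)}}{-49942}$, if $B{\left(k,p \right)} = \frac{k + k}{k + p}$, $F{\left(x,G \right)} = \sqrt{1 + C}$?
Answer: $- \frac{1485116339367}{2462121771866} + \frac{50 \sqrt{11}}{62152819} \approx -0.60318$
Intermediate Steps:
$C = \frac{7}{4}$ ($C = \frac{1}{4} \cdot 7 = \frac{7}{4} \approx 1.75$)
$F{\left(x,G \right)} = \frac{\sqrt{11}}{2}$ ($F{\left(x,G \right)} = \sqrt{1 + \frac{7}{4}} = \sqrt{\frac{11}{4}} = \frac{\sqrt{11}}{2}$)
$B{\left(k,p \right)} = \frac{2 k}{k + p}$
$\frac{23893}{-39614} + \frac{B{\left(25,F{\left(-1,5 \right)} \right)}}{-49942} = \frac{23893}{-39614} + \frac{2 \cdot 25 \frac{1}{25 + \frac{\sqrt{11}}{2}}}{-49942} = 23893 \left(- \frac{1}{39614}\right) + \frac{50}{25 + \frac{\sqrt{11}}{2}} \left(- \frac{1}{49942}\right) = - \frac{23893}{39614} - \frac{25}{24971 \left(25 + \frac{\sqrt{11}}{2}\right)}$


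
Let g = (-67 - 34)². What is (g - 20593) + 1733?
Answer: -8659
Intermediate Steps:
g = 10201 (g = (-101)² = 10201)
(g - 20593) + 1733 = (10201 - 20593) + 1733 = -10392 + 1733 = -8659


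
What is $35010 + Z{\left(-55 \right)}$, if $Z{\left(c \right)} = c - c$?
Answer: $35010$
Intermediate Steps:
$Z{\left(c \right)} = 0$
$35010 + Z{\left(-55 \right)} = 35010 + 0 = 35010$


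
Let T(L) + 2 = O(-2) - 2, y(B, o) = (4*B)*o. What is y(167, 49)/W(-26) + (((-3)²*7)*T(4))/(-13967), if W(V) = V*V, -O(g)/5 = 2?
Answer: 114441019/2360423 ≈ 48.483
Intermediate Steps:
y(B, o) = 4*B*o
O(g) = -10 (O(g) = -5*2 = -10)
T(L) = -14 (T(L) = -2 + (-10 - 2) = -2 - 12 = -14)
W(V) = V²
y(167, 49)/W(-26) + (((-3)²*7)*T(4))/(-13967) = (4*167*49)/((-26)²) + (((-3)²*7)*(-14))/(-13967) = 32732/676 + ((9*7)*(-14))*(-1/13967) = 32732*(1/676) + (63*(-14))*(-1/13967) = 8183/169 - 882*(-1/13967) = 8183/169 + 882/13967 = 114441019/2360423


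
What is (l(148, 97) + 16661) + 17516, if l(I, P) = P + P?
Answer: 34371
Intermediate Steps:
l(I, P) = 2*P
(l(148, 97) + 16661) + 17516 = (2*97 + 16661) + 17516 = (194 + 16661) + 17516 = 16855 + 17516 = 34371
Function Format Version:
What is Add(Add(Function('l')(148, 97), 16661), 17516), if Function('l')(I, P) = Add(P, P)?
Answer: 34371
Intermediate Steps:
Function('l')(I, P) = Mul(2, P)
Add(Add(Function('l')(148, 97), 16661), 17516) = Add(Add(Mul(2, 97), 16661), 17516) = Add(Add(194, 16661), 17516) = Add(16855, 17516) = 34371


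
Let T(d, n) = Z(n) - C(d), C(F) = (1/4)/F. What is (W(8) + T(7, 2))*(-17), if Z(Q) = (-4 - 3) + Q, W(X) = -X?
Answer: 6205/28 ≈ 221.61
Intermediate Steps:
C(F) = 1/(4*F) (C(F) = (1*(¼))/F = 1/(4*F))
Z(Q) = -7 + Q
T(d, n) = -7 + n - 1/(4*d) (T(d, n) = (-7 + n) - 1/(4*d) = -7 + n - 1/(4*d))
(W(8) + T(7, 2))*(-17) = (-1*8 + (-7 + 2 - ¼/7))*(-17) = (-8 + (-7 + 2 - ¼*⅐))*(-17) = (-8 + (-7 + 2 - 1/28))*(-17) = (-8 - 141/28)*(-17) = -365/28*(-17) = 6205/28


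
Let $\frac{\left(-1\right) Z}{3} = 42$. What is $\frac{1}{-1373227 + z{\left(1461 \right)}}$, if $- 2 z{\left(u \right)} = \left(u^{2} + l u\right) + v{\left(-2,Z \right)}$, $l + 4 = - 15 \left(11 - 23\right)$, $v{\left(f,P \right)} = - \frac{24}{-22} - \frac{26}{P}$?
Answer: $- \frac{693}{1780355911} \approx -3.8925 \cdot 10^{-7}$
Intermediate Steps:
$Z = -126$ ($Z = \left(-3\right) 42 = -126$)
$v{\left(f,P \right)} = \frac{12}{11} - \frac{26}{P}$ ($v{\left(f,P \right)} = \left(-24\right) \left(- \frac{1}{22}\right) - \frac{26}{P} = \frac{12}{11} - \frac{26}{P}$)
$l = 176$ ($l = -4 - 15 \left(11 - 23\right) = -4 - -180 = -4 + 180 = 176$)
$z{\left(u \right)} = - \frac{899}{1386} - 88 u - \frac{u^{2}}{2}$ ($z{\left(u \right)} = - \frac{\left(u^{2} + 176 u\right) + \left(\frac{12}{11} - \frac{26}{-126}\right)}{2} = - \frac{\left(u^{2} + 176 u\right) + \left(\frac{12}{11} - - \frac{13}{63}\right)}{2} = - \frac{\left(u^{2} + 176 u\right) + \left(\frac{12}{11} + \frac{13}{63}\right)}{2} = - \frac{\left(u^{2} + 176 u\right) + \frac{899}{693}}{2} = - \frac{\frac{899}{693} + u^{2} + 176 u}{2} = - \frac{899}{1386} - 88 u - \frac{u^{2}}{2}$)
$\frac{1}{-1373227 + z{\left(1461 \right)}} = \frac{1}{-1373227 - \left(\frac{178196147}{1386} + \frac{2134521}{2}\right)} = \frac{1}{-1373227 - \frac{828709600}{693}} = \frac{1}{- \frac{1780355911}{693}} = - \frac{693}{1780355911}$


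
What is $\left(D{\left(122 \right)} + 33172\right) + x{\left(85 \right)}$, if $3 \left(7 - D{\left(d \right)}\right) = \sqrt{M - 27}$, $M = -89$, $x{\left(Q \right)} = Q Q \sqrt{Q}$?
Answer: $33179 + 7225 \sqrt{85} - \frac{2 i \sqrt{29}}{3} \approx 99790.0 - 3.5901 i$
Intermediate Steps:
$x{\left(Q \right)} = Q^{\frac{5}{2}}$ ($x{\left(Q \right)} = Q^{2} \sqrt{Q} = Q^{\frac{5}{2}}$)
$D{\left(d \right)} = 7 - \frac{2 i \sqrt{29}}{3}$ ($D{\left(d \right)} = 7 - \frac{\sqrt{-89 - 27}}{3} = 7 - \frac{\sqrt{-116}}{3} = 7 - \frac{2 i \sqrt{29}}{3}$)
$\left(D{\left(122 \right)} + 33172\right) + x{\left(85 \right)} = \left(\left(7 - \frac{2 i \sqrt{29}}{3}\right) + 33172\right) + 85^{\frac{5}{2}} = \left(33179 - \frac{2 i \sqrt{29}}{3}\right) + 7225 \sqrt{85} = 33179 + 7225 \sqrt{85} - \frac{2 i \sqrt{29}}{3}$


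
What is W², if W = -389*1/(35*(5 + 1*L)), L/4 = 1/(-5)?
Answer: 151321/21609 ≈ 7.0027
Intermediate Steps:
L = -⅘ (L = 4*(1/(-5)) = 4*(1*(-⅕)) = 4*(-⅕) = -⅘ ≈ -0.80000)
W = -389/147 (W = -389*1/(35*(5 + 1*(-⅘))) = -389*1/(35*(5 - ⅘)) = -389/((21/5)*35) = -389/147 ≈ -2.6463)
W² = (-389/147)² = 151321/21609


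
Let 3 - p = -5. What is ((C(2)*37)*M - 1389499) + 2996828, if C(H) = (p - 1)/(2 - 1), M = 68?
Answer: 1624941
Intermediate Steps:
p = 8 (p = 3 - 1*(-5) = 3 + 5 = 8)
C(H) = 7 (C(H) = (8 - 1)/(2 - 1) = 7/1 = 7*1 = 7)
((C(2)*37)*M - 1389499) + 2996828 = ((7*37)*68 - 1389499) + 2996828 = (259*68 - 1389499) + 2996828 = (17612 - 1389499) + 2996828 = -1371887 + 2996828 = 1624941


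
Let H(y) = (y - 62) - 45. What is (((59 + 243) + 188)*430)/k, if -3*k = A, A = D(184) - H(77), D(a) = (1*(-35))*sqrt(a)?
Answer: 37926/449 + 88494*sqrt(46)/449 ≈ 1421.2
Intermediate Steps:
D(a) = -35*sqrt(a)
H(y) = -107 + y (H(y) = (-62 + y) - 45 = -107 + y)
A = 30 - 70*sqrt(46) (A = -70*sqrt(46) - (-107 + 77) = -70*sqrt(46) - 1*(-30) = -70*sqrt(46) + 30 = 30 - 70*sqrt(46) ≈ -444.76)
k = -10 + 70*sqrt(46)/3 (k = -(30 - 70*sqrt(46))/3 = -10 + 70*sqrt(46)/3 ≈ 148.25)
(((59 + 243) + 188)*430)/k = (((59 + 243) + 188)*430)/(-10 + 70*sqrt(46)/3) = ((302 + 188)*430)/(-10 + 70*sqrt(46)/3) = (490*430)/(-10 + 70*sqrt(46)/3) = 210700/(-10 + 70*sqrt(46)/3)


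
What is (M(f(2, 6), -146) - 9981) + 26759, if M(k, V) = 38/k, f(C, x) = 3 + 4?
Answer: 117484/7 ≈ 16783.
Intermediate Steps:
f(C, x) = 7
(M(f(2, 6), -146) - 9981) + 26759 = (38/7 - 9981) + 26759 = -69829/7 + 26759 = 117484/7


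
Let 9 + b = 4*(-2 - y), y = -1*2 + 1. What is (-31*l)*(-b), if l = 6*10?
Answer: -24180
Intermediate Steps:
y = -1 (y = -2 + 1 = -1)
b = -13 (b = -9 + 4*(-2 - 1*(-1)) = -9 + 4*(-2 + 1) = -9 + 4*(-1) = -9 - 4 = -13)
l = 60
(-31*l)*(-b) = (-31*60)*(-1*(-13)) = -1860*13 = -24180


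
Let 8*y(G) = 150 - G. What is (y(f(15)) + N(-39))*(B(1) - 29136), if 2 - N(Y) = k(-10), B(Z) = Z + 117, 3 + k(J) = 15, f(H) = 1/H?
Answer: -15219941/60 ≈ -2.5367e+5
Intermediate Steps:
y(G) = 75/4 - G/8 (y(G) = (150 - G)/8 = 75/4 - G/8)
k(J) = 12 (k(J) = -3 + 15 = 12)
B(Z) = 117 + Z
N(Y) = -10 (N(Y) = 2 - 1*12 = 2 - 12 = -10)
(y(f(15)) + N(-39))*(B(1) - 29136) = ((75/4 - 1/8/15) - 10)*((117 + 1) - 29136) = ((75/4 - 1/8*1/15) - 10)*(118 - 29136) = ((75/4 - 1/120) - 10)*(-29018) = (2249/120 - 10)*(-29018) = (1049/120)*(-29018) = -15219941/60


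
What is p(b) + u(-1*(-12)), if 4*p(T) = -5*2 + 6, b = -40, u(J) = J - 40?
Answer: -29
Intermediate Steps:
u(J) = -40 + J
p(T) = -1 (p(T) = (-5*2 + 6)/4 = (-10 + 6)/4 = (¼)*(-4) = -1)
p(b) + u(-1*(-12)) = -1 + (-40 - 1*(-12)) = -1 + (-40 + 12) = -1 - 28 = -29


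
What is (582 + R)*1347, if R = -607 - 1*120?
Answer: -195315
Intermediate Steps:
R = -727 (R = -607 - 120 = -727)
(582 + R)*1347 = (582 - 727)*1347 = -145*1347 = -195315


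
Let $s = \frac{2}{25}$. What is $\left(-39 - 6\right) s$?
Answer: $- \frac{18}{5} \approx -3.6$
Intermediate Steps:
$s = \frac{2}{25}$ ($s = 2 \cdot \frac{1}{25} = \frac{2}{25} \approx 0.08$)
$\left(-39 - 6\right) s = \left(-39 - 6\right) \frac{2}{25} = \left(-45\right) \frac{2}{25} = - \frac{18}{5}$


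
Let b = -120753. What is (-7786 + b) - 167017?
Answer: -295556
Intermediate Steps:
(-7786 + b) - 167017 = (-7786 - 120753) - 167017 = -128539 - 167017 = -295556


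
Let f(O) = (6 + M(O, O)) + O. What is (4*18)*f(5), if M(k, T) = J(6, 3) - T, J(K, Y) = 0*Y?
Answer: 432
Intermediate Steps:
J(K, Y) = 0
M(k, T) = -T (M(k, T) = 0 - T = -T)
f(O) = 6 (f(O) = (6 - O) + O = 6)
(4*18)*f(5) = (4*18)*6 = 72*6 = 432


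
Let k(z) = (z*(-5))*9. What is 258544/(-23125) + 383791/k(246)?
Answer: -2347449791/51198750 ≈ -45.850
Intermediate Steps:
k(z) = -45*z (k(z) = -5*z*9 = -45*z)
258544/(-23125) + 383791/k(246) = 258544/(-23125) + 383791/((-45*246)) = 258544*(-1/23125) + 383791/(-11070) = -258544/23125 + 383791*(-1/11070) = -258544/23125 - 383791/11070 = -2347449791/51198750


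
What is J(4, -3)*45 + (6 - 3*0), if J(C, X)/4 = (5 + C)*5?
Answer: 8106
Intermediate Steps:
J(C, X) = 100 + 20*C (J(C, X) = 4*((5 + C)*5) = 4*(25 + 5*C) = 100 + 20*C)
J(4, -3)*45 + (6 - 3*0) = (100 + 20*4)*45 + (6 - 3*0) = (100 + 80)*45 + (6 + 0) = 180*45 + 6 = 8100 + 6 = 8106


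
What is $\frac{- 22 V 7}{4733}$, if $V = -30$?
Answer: $\frac{4620}{4733} \approx 0.97612$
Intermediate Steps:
$\frac{- 22 V 7}{4733} = \frac{\left(-22\right) \left(-30\right) 7}{4733} = 660 \cdot 7 \cdot \frac{1}{4733} = 4620 \cdot \frac{1}{4733} = \frac{4620}{4733}$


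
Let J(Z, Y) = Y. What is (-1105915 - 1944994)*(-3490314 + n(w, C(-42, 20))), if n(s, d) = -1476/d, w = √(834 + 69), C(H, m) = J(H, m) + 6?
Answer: 138434446711380/13 ≈ 1.0649e+13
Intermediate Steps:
C(H, m) = 6 + m (C(H, m) = m + 6 = 6 + m)
w = √903 ≈ 30.050
(-1105915 - 1944994)*(-3490314 + n(w, C(-42, 20))) = (-1105915 - 1944994)*(-3490314 - 1476/(6 + 20)) = -3050909*(-3490314 - 1476/26) = -3050909*(-3490314 - 1476*1/26) = -3050909*(-3490314 - 738/13) = -3050909*(-45374820/13) = 138434446711380/13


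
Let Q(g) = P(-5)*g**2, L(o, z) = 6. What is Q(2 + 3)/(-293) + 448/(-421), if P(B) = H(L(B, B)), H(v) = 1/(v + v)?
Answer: -1585693/1480236 ≈ -1.0712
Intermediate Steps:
H(v) = 1/(2*v)
P(B) = 1/12 (P(B) = (1/2)/6 = (1/2)*(1/6) = 1/12)
Q(g) = g**2/12
Q(2 + 3)/(-293) + 448/(-421) = ((2 + 3)**2/12)/(-293) + 448/(-421) = ((1/12)*5**2)*(-1/293) + 448*(-1/421) = ((1/12)*25)*(-1/293) - 448/421 = (25/12)*(-1/293) - 448/421 = -25/3516 - 448/421 = -1585693/1480236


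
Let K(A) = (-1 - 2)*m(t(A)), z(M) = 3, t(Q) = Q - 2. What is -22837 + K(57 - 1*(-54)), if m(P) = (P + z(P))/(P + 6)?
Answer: -2626591/115 ≈ -22840.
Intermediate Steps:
t(Q) = -2 + Q
m(P) = (3 + P)/(6 + P) (m(P) = (P + 3)/(P + 6) = (3 + P)/(6 + P))
K(A) = -3*(1 + A)/(4 + A) (K(A) = (-1 - 2)*((3 + (-2 + A))/(6 + (-2 + A))) = -3*(1 + A)/(4 + A))
-22837 + K(57 - 1*(-54)) = -22837 + 3*(-1 - (57 - 1*(-54)))/(4 + (57 - 1*(-54))) = -22837 + 3*(-1 - (57 + 54))/(4 + (57 + 54)) = -22837 + 3*(-1 - 1*111)/(4 + 111) = -22837 + 3*(-1 - 111)/115 = -22837 + 3*(1/115)*(-112) = -22837 - 336/115 = -2626591/115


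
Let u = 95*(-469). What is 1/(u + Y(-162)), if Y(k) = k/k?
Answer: -1/44554 ≈ -2.2445e-5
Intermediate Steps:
Y(k) = 1
u = -44555
1/(u + Y(-162)) = 1/(-44555 + 1) = 1/(-44554) = -1/44554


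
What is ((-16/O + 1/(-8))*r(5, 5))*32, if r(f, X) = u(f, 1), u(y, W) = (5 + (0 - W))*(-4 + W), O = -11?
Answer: -5616/11 ≈ -510.55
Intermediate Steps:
u(y, W) = (-4 + W)*(5 - W) (u(y, W) = (5 - W)*(-4 + W) = (-4 + W)*(5 - W))
r(f, X) = -12 (r(f, X) = -20 - 1*1² + 9*1 = -20 - 1*1 + 9 = -20 - 1 + 9 = -12)
((-16/O + 1/(-8))*r(5, 5))*32 = ((-16/(-11) + 1/(-8))*(-12))*32 = ((-16*(-1/11) + 1*(-⅛))*(-12))*32 = ((16/11 - ⅛)*(-12))*32 = ((117/88)*(-12))*32 = -351/22*32 = -5616/11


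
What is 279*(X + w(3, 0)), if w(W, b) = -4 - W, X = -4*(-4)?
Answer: 2511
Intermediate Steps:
X = 16
279*(X + w(3, 0)) = 279*(16 + (-4 - 1*3)) = 279*(16 + (-4 - 3)) = 279*(16 - 7) = 279*9 = 2511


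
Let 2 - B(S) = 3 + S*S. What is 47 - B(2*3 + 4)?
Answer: 148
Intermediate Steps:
B(S) = -1 - S**2 (B(S) = 2 - (3 + S*S) = 2 - (3 + S**2) = 2 + (-3 - S**2) = -1 - S**2)
47 - B(2*3 + 4) = 47 - (-1 - (2*3 + 4)**2) = 47 - (-1 - (6 + 4)**2) = 47 - (-1 - 1*10**2) = 47 - (-1 - 1*100) = 47 - (-1 - 100) = 47 - 1*(-101) = 47 + 101 = 148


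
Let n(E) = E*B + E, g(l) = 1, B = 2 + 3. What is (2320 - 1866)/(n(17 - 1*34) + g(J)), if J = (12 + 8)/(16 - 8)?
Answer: -454/101 ≈ -4.4950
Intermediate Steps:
J = 5/2 (J = 20/8 = 20*(⅛) = 5/2 ≈ 2.5000)
B = 5
n(E) = 6*E (n(E) = E*5 + E = 5*E + E = 6*E)
(2320 - 1866)/(n(17 - 1*34) + g(J)) = (2320 - 1866)/(6*(17 - 1*34) + 1) = 454/(6*(17 - 34) + 1) = 454/(6*(-17) + 1) = 454/(-102 + 1) = 454/(-101) = 454*(-1/101) = -454/101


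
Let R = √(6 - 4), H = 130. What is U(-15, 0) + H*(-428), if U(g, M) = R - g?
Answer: -55625 + √2 ≈ -55624.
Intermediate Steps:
R = √2 ≈ 1.4142
U(g, M) = √2 - g
U(-15, 0) + H*(-428) = (√2 - 1*(-15)) + 130*(-428) = (√2 + 15) - 55640 = (15 + √2) - 55640 = -55625 + √2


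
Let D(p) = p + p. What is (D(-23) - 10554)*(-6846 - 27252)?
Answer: 361438800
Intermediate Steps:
D(p) = 2*p
(D(-23) - 10554)*(-6846 - 27252) = (2*(-23) - 10554)*(-6846 - 27252) = (-46 - 10554)*(-34098) = -10600*(-34098) = 361438800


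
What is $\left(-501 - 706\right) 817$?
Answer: $-986119$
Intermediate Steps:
$\left(-501 - 706\right) 817 = \left(-1207\right) 817 = -986119$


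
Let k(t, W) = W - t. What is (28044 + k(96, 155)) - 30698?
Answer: -2595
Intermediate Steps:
(28044 + k(96, 155)) - 30698 = (28044 + (155 - 1*96)) - 30698 = (28044 + (155 - 96)) - 30698 = (28044 + 59) - 30698 = 28103 - 30698 = -2595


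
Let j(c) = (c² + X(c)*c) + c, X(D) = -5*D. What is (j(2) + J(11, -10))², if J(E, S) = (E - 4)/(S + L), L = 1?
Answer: 17689/81 ≈ 218.38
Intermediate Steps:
J(E, S) = (-4 + E)/(1 + S) (J(E, S) = (E - 4)/(S + 1) = (-4 + E)/(1 + S))
j(c) = c - 4*c² (j(c) = (c² + (-5*c)*c) + c = (c² - 5*c²) + c = -4*c² + c = c - 4*c²)
(j(2) + J(11, -10))² = (2*(1 - 4*2) + (-4 + 11)/(1 - 10))² = (2*(1 - 8) + 7/(-9))² = (2*(-7) - ⅑*7)² = (-14 - 7/9)² = (-133/9)² = 17689/81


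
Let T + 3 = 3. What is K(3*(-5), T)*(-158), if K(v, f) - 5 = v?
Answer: 1580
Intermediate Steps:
T = 0 (T = -3 + 3 = 0)
K(v, f) = 5 + v
K(3*(-5), T)*(-158) = (5 + 3*(-5))*(-158) = (5 - 15)*(-158) = -10*(-158) = 1580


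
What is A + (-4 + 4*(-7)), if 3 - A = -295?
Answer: 266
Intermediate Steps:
A = 298 (A = 3 - 1*(-295) = 3 + 295 = 298)
A + (-4 + 4*(-7)) = 298 + (-4 + 4*(-7)) = 298 + (-4 - 28) = 298 - 32 = 266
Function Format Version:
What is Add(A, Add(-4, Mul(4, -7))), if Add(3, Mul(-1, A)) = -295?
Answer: 266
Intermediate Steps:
A = 298 (A = Add(3, Mul(-1, -295)) = Add(3, 295) = 298)
Add(A, Add(-4, Mul(4, -7))) = Add(298, Add(-4, Mul(4, -7))) = Add(298, Add(-4, -28)) = Add(298, -32) = 266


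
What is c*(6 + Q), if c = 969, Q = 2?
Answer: 7752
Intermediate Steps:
c*(6 + Q) = 969*(6 + 2) = 969*8 = 7752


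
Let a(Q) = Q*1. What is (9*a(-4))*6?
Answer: -216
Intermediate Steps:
a(Q) = Q
(9*a(-4))*6 = (9*(-4))*6 = -36*6 = -216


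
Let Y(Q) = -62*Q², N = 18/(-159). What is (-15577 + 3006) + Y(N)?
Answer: -35314171/2809 ≈ -12572.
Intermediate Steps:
N = -6/53 (N = 18*(-1/159) = -6/53 ≈ -0.11321)
(-15577 + 3006) + Y(N) = (-15577 + 3006) - 62*(-6/53)² = -12571 - 62*36/2809 = -12571 - 2232/2809 = -35314171/2809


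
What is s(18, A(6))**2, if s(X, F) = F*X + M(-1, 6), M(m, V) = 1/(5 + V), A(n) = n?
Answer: 1413721/121 ≈ 11684.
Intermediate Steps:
s(X, F) = 1/11 + F*X (s(X, F) = F*X + 1/(5 + 6) = F*X + 1/11 = 1/11 + F*X)
s(18, A(6))**2 = (1/11 + 6*18)**2 = (1/11 + 108)**2 = (1189/11)**2 = 1413721/121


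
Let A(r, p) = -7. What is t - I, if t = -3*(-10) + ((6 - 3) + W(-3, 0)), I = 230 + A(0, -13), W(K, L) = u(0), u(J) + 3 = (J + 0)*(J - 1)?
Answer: -193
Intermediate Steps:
u(J) = -3 + J*(-1 + J) (u(J) = -3 + (J + 0)*(J - 1) = -3 + J*(-1 + J))
W(K, L) = -3 (W(K, L) = -3 + 0² - 1*0 = -3 + 0 + 0 = -3)
I = 223 (I = 230 - 7 = 223)
t = 30 (t = -3*(-10) + ((6 - 3) - 3) = 30 + (3 - 3) = 30 + 0 = 30)
t - I = 30 - 1*223 = 30 - 223 = -193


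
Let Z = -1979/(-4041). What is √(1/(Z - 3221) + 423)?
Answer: 3*√7960211680905210/13014082 ≈ 20.567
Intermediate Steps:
Z = 1979/4041 (Z = -1979*(-1/4041) = 1979/4041 ≈ 0.48973)
√(1/(Z - 3221) + 423) = √(1/(1979/4041 - 3221) + 423) = √(1/(-13014082/4041) + 423) = √(-4041/13014082 + 423) = √(5504952645/13014082) = 3*√7960211680905210/13014082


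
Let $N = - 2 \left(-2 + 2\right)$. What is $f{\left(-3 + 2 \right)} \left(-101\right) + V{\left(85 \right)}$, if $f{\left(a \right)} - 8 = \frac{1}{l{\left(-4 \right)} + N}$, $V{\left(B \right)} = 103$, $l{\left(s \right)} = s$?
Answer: $- \frac{2719}{4} \approx -679.75$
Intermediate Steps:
$N = 0$ ($N = \left(-2\right) 0 = 0$)
$f{\left(a \right)} = \frac{31}{4}$ ($f{\left(a \right)} = 8 + \frac{1}{-4 + 0} = 8 + \frac{1}{-4} = 8 - \frac{1}{4} = \frac{31}{4}$)
$f{\left(-3 + 2 \right)} \left(-101\right) + V{\left(85 \right)} = \frac{31}{4} \left(-101\right) + 103 = - \frac{3131}{4} + 103 = - \frac{2719}{4}$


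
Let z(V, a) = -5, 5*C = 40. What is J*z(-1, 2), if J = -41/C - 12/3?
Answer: 365/8 ≈ 45.625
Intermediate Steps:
C = 8 (C = (1/5)*40 = 8)
J = -73/8 (J = -41/8 - 12/3 = -41*1/8 - 12*1/3 = -41/8 - 4 = -73/8 ≈ -9.1250)
J*z(-1, 2) = -73/8*(-5) = 365/8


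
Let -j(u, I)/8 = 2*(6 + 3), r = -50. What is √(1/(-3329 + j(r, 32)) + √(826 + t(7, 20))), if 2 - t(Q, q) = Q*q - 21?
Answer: √(-3473 + 12061729*√709)/3473 ≈ 5.1601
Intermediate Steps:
j(u, I) = -144 (j(u, I) = -16*(6 + 3) = -16*9 = -8*18 = -144)
t(Q, q) = 23 - Q*q (t(Q, q) = 2 - (Q*q - 21) = 2 - (-21 + Q*q) = 2 + (21 - Q*q) = 23 - Q*q)
√(1/(-3329 + j(r, 32)) + √(826 + t(7, 20))) = √(1/(-3329 - 144) + √(826 + (23 - 1*7*20))) = √(1/(-3473) + √(826 + (23 - 140))) = √(-1/3473 + √(826 - 117)) = √(-1/3473 + √709)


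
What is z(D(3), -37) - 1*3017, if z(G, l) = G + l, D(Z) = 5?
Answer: -3049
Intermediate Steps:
z(D(3), -37) - 1*3017 = (5 - 37) - 1*3017 = -32 - 3017 = -3049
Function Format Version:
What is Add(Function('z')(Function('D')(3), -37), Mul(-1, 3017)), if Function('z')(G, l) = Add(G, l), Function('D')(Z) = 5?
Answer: -3049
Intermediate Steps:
Add(Function('z')(Function('D')(3), -37), Mul(-1, 3017)) = Add(Add(5, -37), Mul(-1, 3017)) = Add(-32, -3017) = -3049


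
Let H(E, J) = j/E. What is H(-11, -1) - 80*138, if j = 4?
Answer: -121444/11 ≈ -11040.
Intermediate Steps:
H(E, J) = 4/E
H(-11, -1) - 80*138 = 4/(-11) - 80*138 = 4*(-1/11) - 11040 = -4/11 - 11040 = -121444/11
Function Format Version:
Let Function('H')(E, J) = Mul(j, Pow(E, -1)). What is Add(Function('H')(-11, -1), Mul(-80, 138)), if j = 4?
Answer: Rational(-121444, 11) ≈ -11040.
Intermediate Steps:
Function('H')(E, J) = Mul(4, Pow(E, -1))
Add(Function('H')(-11, -1), Mul(-80, 138)) = Add(Mul(4, Pow(-11, -1)), Mul(-80, 138)) = Add(Mul(4, Rational(-1, 11)), -11040) = Add(Rational(-4, 11), -11040) = Rational(-121444, 11)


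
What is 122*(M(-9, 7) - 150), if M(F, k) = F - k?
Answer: -20252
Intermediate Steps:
122*(M(-9, 7) - 150) = 122*((-9 - 1*7) - 150) = 122*((-9 - 7) - 150) = 122*(-16 - 150) = 122*(-166) = -20252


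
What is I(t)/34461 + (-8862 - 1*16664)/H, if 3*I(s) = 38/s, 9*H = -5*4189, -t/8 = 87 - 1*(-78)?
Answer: 3135077816513/285827115420 ≈ 10.968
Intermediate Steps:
t = -1320 (t = -8*(87 - 1*(-78)) = -8*(87 + 78) = -8*165 = -1320)
H = -20945/9 (H = (-5*4189)/9 = (1/9)*(-20945) = -20945/9 ≈ -2327.2)
I(s) = 38/(3*s) (I(s) = (38/s)/3 = 38/(3*s))
I(t)/34461 + (-8862 - 1*16664)/H = ((38/3)/(-1320))/34461 + (-8862 - 1*16664)/(-20945/9) = ((38/3)*(-1/1320))*(1/34461) + (-8862 - 16664)*(-9/20945) = -19/1980*1/34461 - 25526*(-9/20945) = -19/68232780 + 229734/20945 = 3135077816513/285827115420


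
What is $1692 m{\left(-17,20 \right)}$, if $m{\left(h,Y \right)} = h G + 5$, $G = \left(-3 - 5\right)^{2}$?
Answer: $-1832436$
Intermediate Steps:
$G = 64$ ($G = \left(-8\right)^{2} = 64$)
$m{\left(h,Y \right)} = 5 + 64 h$ ($m{\left(h,Y \right)} = h 64 + 5 = 64 h + 5 = 5 + 64 h$)
$1692 m{\left(-17,20 \right)} = 1692 \left(5 + 64 \left(-17\right)\right) = 1692 \left(5 - 1088\right) = 1692 \left(-1083\right) = -1832436$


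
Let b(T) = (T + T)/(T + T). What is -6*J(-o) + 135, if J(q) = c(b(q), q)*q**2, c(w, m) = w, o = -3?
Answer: 81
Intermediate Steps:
b(T) = 1 (b(T) = (2*T)/((2*T)) = (2*T)*(1/(2*T)) = 1)
J(q) = q**2 (J(q) = 1*q**2 = q**2)
-6*J(-o) + 135 = -6*(-1*(-3))**2 + 135 = -6*3**2 + 135 = -6*9 + 135 = -54 + 135 = 81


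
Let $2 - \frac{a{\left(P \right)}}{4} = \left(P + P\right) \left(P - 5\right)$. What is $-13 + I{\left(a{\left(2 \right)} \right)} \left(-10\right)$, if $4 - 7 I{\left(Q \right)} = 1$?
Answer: $- \frac{121}{7} \approx -17.286$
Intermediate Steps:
$a{\left(P \right)} = 8 - 8 P \left(-5 + P\right)$ ($a{\left(P \right)} = 8 - 4 \left(P + P\right) \left(P - 5\right) = 8 - 4 \cdot 2 P \left(-5 + P\right) = 8 - 8 P \left(-5 + P\right)$)
$I{\left(Q \right)} = \frac{3}{7}$ ($I{\left(Q \right)} = \frac{4}{7} - \frac{1}{7} = \frac{3}{7}$)
$-13 + I{\left(a{\left(2 \right)} \right)} \left(-10\right) = -13 + \frac{3}{7} \left(-10\right) = -13 - \frac{30}{7} = - \frac{121}{7}$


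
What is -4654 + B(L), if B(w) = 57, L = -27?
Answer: -4597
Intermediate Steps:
-4654 + B(L) = -4654 + 57 = -4597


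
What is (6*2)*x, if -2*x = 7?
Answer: -42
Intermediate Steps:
x = -7/2 (x = -½*7 = -7/2 ≈ -3.5000)
(6*2)*x = (6*2)*(-7/2) = 12*(-7/2) = -42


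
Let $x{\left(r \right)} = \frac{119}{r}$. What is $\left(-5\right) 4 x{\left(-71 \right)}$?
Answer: $\frac{2380}{71} \approx 33.521$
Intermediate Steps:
$\left(-5\right) 4 x{\left(-71 \right)} = \left(-5\right) 4 \frac{119}{-71} = - 20 \cdot 119 \left(- \frac{1}{71}\right) = \left(-20\right) \left(- \frac{119}{71}\right) = \frac{2380}{71}$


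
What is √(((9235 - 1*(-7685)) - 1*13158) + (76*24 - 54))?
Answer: 2*√1383 ≈ 74.377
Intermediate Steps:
√(((9235 - 1*(-7685)) - 1*13158) + (76*24 - 54)) = √(((9235 + 7685) - 13158) + (1824 - 54)) = √((16920 - 13158) + 1770) = √(3762 + 1770) = √5532 = 2*√1383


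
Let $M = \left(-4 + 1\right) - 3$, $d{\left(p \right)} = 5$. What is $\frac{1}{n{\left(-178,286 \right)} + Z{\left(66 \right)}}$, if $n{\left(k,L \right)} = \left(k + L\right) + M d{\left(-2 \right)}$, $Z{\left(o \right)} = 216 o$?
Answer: $\frac{1}{14334} \approx 6.9764 \cdot 10^{-5}$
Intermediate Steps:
$M = -6$ ($M = -3 - 3 = -6$)
$n{\left(k,L \right)} = -30 + L + k$ ($n{\left(k,L \right)} = \left(k + L\right) - 30 = \left(L + k\right) - 30 = -30 + L + k$)
$\frac{1}{n{\left(-178,286 \right)} + Z{\left(66 \right)}} = \frac{1}{\left(-30 + 286 - 178\right) + 216 \cdot 66} = \frac{1}{78 + 14256} = \frac{1}{14334}$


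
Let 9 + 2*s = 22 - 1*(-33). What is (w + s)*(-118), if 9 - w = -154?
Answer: -21948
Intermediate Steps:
w = 163 (w = 9 - 1*(-154) = 9 + 154 = 163)
s = 23 (s = -9/2 + (22 - 1*(-33))/2 = -9/2 + (22 + 33)/2 = -9/2 + (½)*55 = -9/2 + 55/2 = 23)
(w + s)*(-118) = (163 + 23)*(-118) = 186*(-118) = -21948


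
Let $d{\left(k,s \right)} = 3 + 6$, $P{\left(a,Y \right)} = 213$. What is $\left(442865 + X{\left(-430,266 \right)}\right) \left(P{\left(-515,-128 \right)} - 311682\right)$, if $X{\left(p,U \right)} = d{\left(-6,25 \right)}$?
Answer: $-137941521906$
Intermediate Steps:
$d{\left(k,s \right)} = 9$
$X{\left(p,U \right)} = 9$
$\left(442865 + X{\left(-430,266 \right)}\right) \left(P{\left(-515,-128 \right)} - 311682\right) = \left(442865 + 9\right) \left(213 - 311682\right) = 442874 \left(-311469\right) = -137941521906$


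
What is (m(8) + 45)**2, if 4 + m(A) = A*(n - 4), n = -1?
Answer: 1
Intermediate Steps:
m(A) = -4 - 5*A (m(A) = -4 + A*(-1 - 4) = -4 + A*(-5) = -4 - 5*A)
(m(8) + 45)**2 = ((-4 - 5*8) + 45)**2 = ((-4 - 40) + 45)**2 = (-44 + 45)**2 = 1**2 = 1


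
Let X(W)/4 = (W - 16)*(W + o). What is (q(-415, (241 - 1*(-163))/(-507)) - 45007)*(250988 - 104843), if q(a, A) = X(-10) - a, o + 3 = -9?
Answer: -6182518080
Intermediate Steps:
o = -12 (o = -3 - 9 = -12)
X(W) = 4*(-16 + W)*(-12 + W) (X(W) = 4*((W - 16)*(W - 12)) = 4*((-16 + W)*(-12 + W)) = 4*(-16 + W)*(-12 + W))
q(a, A) = 2288 - a (q(a, A) = (768 - 112*(-10) + 4*(-10)**2) - a = (768 + 1120 + 4*100) - a = (768 + 1120 + 400) - a = 2288 - a)
(q(-415, (241 - 1*(-163))/(-507)) - 45007)*(250988 - 104843) = ((2288 - 1*(-415)) - 45007)*(250988 - 104843) = ((2288 + 415) - 45007)*146145 = (2703 - 45007)*146145 = -42304*146145 = -6182518080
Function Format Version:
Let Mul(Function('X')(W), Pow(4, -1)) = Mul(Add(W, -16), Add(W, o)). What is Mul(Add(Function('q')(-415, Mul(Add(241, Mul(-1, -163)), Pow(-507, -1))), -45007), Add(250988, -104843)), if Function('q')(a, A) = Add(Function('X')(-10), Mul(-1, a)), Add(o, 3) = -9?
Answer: -6182518080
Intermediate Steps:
o = -12 (o = Add(-3, -9) = -12)
Function('X')(W) = Mul(4, Add(-16, W), Add(-12, W)) (Function('X')(W) = Mul(4, Mul(Add(W, -16), Add(W, -12))) = Mul(4, Mul(Add(-16, W), Add(-12, W))) = Mul(4, Add(-16, W), Add(-12, W)))
Function('q')(a, A) = Add(2288, Mul(-1, a)) (Function('q')(a, A) = Add(Add(768, Mul(-112, -10), Mul(4, Pow(-10, 2))), Mul(-1, a)) = Add(Add(768, 1120, Mul(4, 100)), Mul(-1, a)) = Add(Add(768, 1120, 400), Mul(-1, a)) = Add(2288, Mul(-1, a)))
Mul(Add(Function('q')(-415, Mul(Add(241, Mul(-1, -163)), Pow(-507, -1))), -45007), Add(250988, -104843)) = Mul(Add(Add(2288, Mul(-1, -415)), -45007), Add(250988, -104843)) = Mul(Add(Add(2288, 415), -45007), 146145) = Mul(Add(2703, -45007), 146145) = Mul(-42304, 146145) = -6182518080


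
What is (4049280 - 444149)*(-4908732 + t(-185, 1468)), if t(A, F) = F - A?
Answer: -17690662622349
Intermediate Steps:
(4049280 - 444149)*(-4908732 + t(-185, 1468)) = (4049280 - 444149)*(-4908732 + (1468 - 1*(-185))) = 3605131*(-4908732 + (1468 + 185)) = 3605131*(-4908732 + 1653) = 3605131*(-4907079) = -17690662622349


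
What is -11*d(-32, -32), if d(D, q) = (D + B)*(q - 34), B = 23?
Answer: -6534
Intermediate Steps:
d(D, q) = (-34 + q)*(23 + D) (d(D, q) = (D + 23)*(q - 34) = (23 + D)*(-34 + q) = (-34 + q)*(23 + D))
-11*d(-32, -32) = -11*(-782 - 34*(-32) + 23*(-32) - 32*(-32)) = -11*(-782 + 1088 - 736 + 1024) = -11*594 = -6534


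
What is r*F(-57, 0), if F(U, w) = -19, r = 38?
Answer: -722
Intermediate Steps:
r*F(-57, 0) = 38*(-19) = -722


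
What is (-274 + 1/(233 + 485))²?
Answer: 38703086361/515524 ≈ 75075.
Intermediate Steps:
(-274 + 1/(233 + 485))² = (-274 + 1/718)² = (-196731/718)² = 38703086361/515524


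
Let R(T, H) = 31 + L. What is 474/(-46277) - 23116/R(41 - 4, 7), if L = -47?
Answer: 267432887/185108 ≈ 1444.7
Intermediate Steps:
R(T, H) = -16 (R(T, H) = 31 - 47 = -16)
474/(-46277) - 23116/R(41 - 4, 7) = 474/(-46277) - 23116/(-16) = 474*(-1/46277) - 23116*(-1/16) = -474/46277 + 5779/4 = 267432887/185108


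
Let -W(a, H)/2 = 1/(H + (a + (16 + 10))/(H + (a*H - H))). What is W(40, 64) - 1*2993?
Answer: -245287889/81953 ≈ -2993.0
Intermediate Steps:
W(a, H) = -2/(H + (26 + a)/(H*a)) (W(a, H) = -2/(H + (a + (16 + 10))/(H + (a*H - H))) = -2/(H + (a + 26)/(H + (H*a - H))) = -2/(H + (26 + a)/(H + (-H + H*a))) = -2/(H + (26 + a)/((H*a))) = -2/(H + (26 + a)*(1/(H*a))) = -2/(H + (26 + a)/(H*a)))
W(40, 64) - 1*2993 = -2*64*40/(26 + 40 + 40*64²) - 1*2993 = -2*64*40/(26 + 40 + 40*4096) - 2993 = -2*64*40/(26 + 40 + 163840) - 2993 = -2*64*40/163906 - 2993 = -2*64*40*1/163906 - 2993 = -2560/81953 - 2993 = -245287889/81953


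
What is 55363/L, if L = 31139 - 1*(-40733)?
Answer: 55363/71872 ≈ 0.77030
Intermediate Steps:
L = 71872 (L = 31139 + 40733 = 71872)
55363/L = 55363/71872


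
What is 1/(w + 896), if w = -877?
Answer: 1/19 ≈ 0.052632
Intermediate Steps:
1/(w + 896) = 1/(-877 + 896) = 1/19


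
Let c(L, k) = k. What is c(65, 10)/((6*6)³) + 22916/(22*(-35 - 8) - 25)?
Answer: -534579593/22651488 ≈ -23.600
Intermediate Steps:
c(65, 10)/((6*6)³) + 22916/(22*(-35 - 8) - 25) = 10/((6*6)³) + 22916/(22*(-35 - 8) - 25) = 10/(36³) + 22916/(22*(-43) - 25) = 10/46656 + 22916/(-946 - 25) = 10*(1/46656) + 22916/(-971) = 5/23328 + 22916*(-1/971) = 5/23328 - 22916/971 = -534579593/22651488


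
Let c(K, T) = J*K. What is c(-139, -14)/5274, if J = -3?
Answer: 139/1758 ≈ 0.079067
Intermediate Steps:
c(K, T) = -3*K
c(-139, -14)/5274 = -3*(-139)/5274 = 417*(1/5274) = 139/1758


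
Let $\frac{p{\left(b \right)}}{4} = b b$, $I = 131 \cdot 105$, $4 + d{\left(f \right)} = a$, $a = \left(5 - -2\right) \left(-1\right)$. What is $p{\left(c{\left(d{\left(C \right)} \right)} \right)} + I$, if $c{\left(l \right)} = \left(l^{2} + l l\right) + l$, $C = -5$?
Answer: $227199$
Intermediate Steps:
$a = -7$ ($a = \left(5 + 2\right) \left(-1\right) = 7 \left(-1\right) = -7$)
$d{\left(f \right)} = -11$ ($d{\left(f \right)} = -4 - 7 = -11$)
$I = 13755$
$c{\left(l \right)} = l + 2 l^{2}$ ($c{\left(l \right)} = \left(l^{2} + l^{2}\right) + l = 2 l^{2} + l = l + 2 l^{2}$)
$p{\left(b \right)} = 4 b^{2}$ ($p{\left(b \right)} = 4 b b = 4 b^{2}$)
$p{\left(c{\left(d{\left(C \right)} \right)} \right)} + I = 4 \left(- 11 \left(1 + 2 \left(-11\right)\right)\right)^{2} + 13755 = 4 \left(- 11 \left(1 - 22\right)\right)^{2} + 13755 = 4 \left(\left(-11\right) \left(-21\right)\right)^{2} + 13755 = 4 \cdot 231^{2} + 13755 = 4 \cdot 53361 + 13755 = 213444 + 13755 = 227199$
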